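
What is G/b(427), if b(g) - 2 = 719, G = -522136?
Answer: -522136/721 ≈ -724.18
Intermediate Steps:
b(g) = 721 (b(g) = 2 + 719 = 721)
G/b(427) = -522136/721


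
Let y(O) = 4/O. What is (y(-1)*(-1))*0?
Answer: 0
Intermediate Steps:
(y(-1)*(-1))*0 = ((4/(-1))*(-1))*0 = ((4*(-1))*(-1))*0 = -4*(-1)*0 = 4*0 = 0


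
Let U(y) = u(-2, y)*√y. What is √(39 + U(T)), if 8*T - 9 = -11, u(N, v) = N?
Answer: √(39 - I) ≈ 6.2455 - 0.08006*I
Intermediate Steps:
T = -¼ (T = 9/8 + (⅛)*(-11) = 9/8 - 11/8 = -¼ ≈ -0.25000)
U(y) = -2*√y
√(39 + U(T)) = √(39 - I)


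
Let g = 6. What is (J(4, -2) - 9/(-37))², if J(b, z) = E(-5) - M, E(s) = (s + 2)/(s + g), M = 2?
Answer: 30976/1369 ≈ 22.627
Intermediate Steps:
E(s) = (2 + s)/(6 + s) (E(s) = (s + 2)/(s + 6) = (2 + s)/(6 + s))
J(b, z) = -5 (J(b, z) = (2 - 5)/(6 - 5) - 1*2 = -3/1 - 2 = 1*(-3) - 2 = -3 - 2 = -5)
(J(4, -2) - 9/(-37))² = (-5 - 9/(-37))² = (-5 - 9*(-1/37))² = (-5 + 9/37)² = (-176/37)² = 30976/1369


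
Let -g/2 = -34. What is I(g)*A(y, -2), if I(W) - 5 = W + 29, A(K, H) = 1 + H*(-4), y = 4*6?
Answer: 918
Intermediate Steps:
y = 24
A(K, H) = 1 - 4*H
g = 68 (g = -2*(-34) = 68)
I(W) = 34 + W (I(W) = 5 + (W + 29) = 5 + (29 + W) = 34 + W)
I(g)*A(y, -2) = (34 + 68)*(1 - 4*(-2)) = 102*(1 + 8) = 102*9 = 918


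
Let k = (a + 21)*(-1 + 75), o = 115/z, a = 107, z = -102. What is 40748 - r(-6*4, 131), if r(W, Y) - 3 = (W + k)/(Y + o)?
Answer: 538785319/13247 ≈ 40672.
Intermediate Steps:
o = -115/102 (o = 115/(-102) = 115*(-1/102) = -115/102 ≈ -1.1275)
k = 9472 (k = (107 + 21)*(-1 + 75) = 128*74 = 9472)
r(W, Y) = 3 + (9472 + W)/(-115/102 + Y) (r(W, Y) = 3 + (W + 9472)/(Y - 115/102) = 3 + (9472 + W)/(-115/102 + Y))
40748 - r(-6*4, 131) = 40748 - 3*(321933 + 34*(-6*4) + 102*131)/(-115 + 102*131) = 40748 - 3*(321933 + 34*(-24) + 13362)/(-115 + 13362) = 40748 - 3*(321933 - 816 + 13362)/13247 = 40748 - 3*334479/13247 = 40748 - 1*1003437/13247 = 40748 - 1003437/13247 = 538785319/13247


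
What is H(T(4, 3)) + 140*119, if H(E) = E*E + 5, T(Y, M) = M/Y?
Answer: 266649/16 ≈ 16666.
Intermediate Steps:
H(E) = 5 + E**2 (H(E) = E**2 + 5 = 5 + E**2)
H(T(4, 3)) + 140*119 = (5 + (3/4)**2) + 140*119 = (5 + (3*(1/4))**2) + 16660 = (5 + (3/4)**2) + 16660 = (5 + 9/16) + 16660 = 89/16 + 16660 = 266649/16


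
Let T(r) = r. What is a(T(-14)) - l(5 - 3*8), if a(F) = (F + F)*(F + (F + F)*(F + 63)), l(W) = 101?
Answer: 38707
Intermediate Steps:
a(F) = 2*F*(F + 2*F*(63 + F)) (a(F) = (2*F)*(F + (2*F)*(63 + F)) = (2*F)*(F + 2*F*(63 + F)) = 2*F*(F + 2*F*(63 + F)))
a(T(-14)) - l(5 - 3*8) = (-14)²*(254 + 4*(-14)) - 1*101 = 196*(254 - 56) - 101 = 196*198 - 101 = 38808 - 101 = 38707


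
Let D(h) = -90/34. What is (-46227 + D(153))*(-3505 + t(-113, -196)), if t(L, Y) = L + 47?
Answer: 2806463184/17 ≈ 1.6509e+8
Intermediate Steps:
t(L, Y) = 47 + L
D(h) = -45/17 (D(h) = -90*1/34 = -45/17)
(-46227 + D(153))*(-3505 + t(-113, -196)) = (-46227 - 45/17)*(-3505 + (47 - 113)) = -785904*(-3505 - 66)/17 = -785904/17*(-3571) = 2806463184/17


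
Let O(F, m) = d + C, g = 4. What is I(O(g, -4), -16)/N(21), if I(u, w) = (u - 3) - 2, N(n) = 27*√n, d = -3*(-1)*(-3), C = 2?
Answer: -4*√21/189 ≈ -0.096986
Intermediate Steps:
d = -9 (d = 3*(-3) = -9)
O(F, m) = -7 (O(F, m) = -9 + 2 = -7)
I(u, w) = -5 + u (I(u, w) = (-3 + u) - 2 = -5 + u)
I(O(g, -4), -16)/N(21) = (-5 - 7)/((27*√21)) = -4*√21/189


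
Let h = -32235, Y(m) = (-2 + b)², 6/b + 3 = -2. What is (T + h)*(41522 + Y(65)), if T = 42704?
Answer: 10870025514/25 ≈ 4.3480e+8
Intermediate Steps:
b = -6/5 (b = 6/(-3 - 2) = 6/(-5) = 6*(-⅕) = -6/5 ≈ -1.2000)
Y(m) = 256/25 (Y(m) = (-2 - 6/5)² = (-16/5)² = 256/25)
(T + h)*(41522 + Y(65)) = (42704 - 32235)*(41522 + 256/25) = 10469*(1038306/25) = 10870025514/25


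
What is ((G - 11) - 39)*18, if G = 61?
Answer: 198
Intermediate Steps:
((G - 11) - 39)*18 = ((61 - 11) - 39)*18 = (50 - 39)*18 = 11*18 = 198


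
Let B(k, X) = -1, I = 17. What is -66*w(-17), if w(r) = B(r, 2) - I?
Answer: 1188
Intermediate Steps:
w(r) = -18 (w(r) = -1 - 1*17 = -1 - 17 = -18)
-66*w(-17) = -66*(-18) = 1188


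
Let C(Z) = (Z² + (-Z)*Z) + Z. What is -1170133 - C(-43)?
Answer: -1170090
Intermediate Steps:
C(Z) = Z (C(Z) = (Z² - Z²) + Z = 0 + Z = Z)
-1170133 - C(-43) = -1170133 - 1*(-43) = -1170133 + 43 = -1170090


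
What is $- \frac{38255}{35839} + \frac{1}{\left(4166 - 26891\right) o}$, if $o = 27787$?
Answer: $- \frac{24156486077464}{22630879708425} \approx -1.0674$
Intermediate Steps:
$- \frac{38255}{35839} + \frac{1}{\left(4166 - 26891\right) o} = - \frac{38255}{35839} + \frac{1}{\left(4166 - 26891\right) 27787} = \left(-38255\right) \frac{1}{35839} + \frac{1}{-22725} \cdot \frac{1}{27787} = - \frac{38255}{35839} - \frac{1}{631459575} = - \frac{24156486077464}{22630879708425}$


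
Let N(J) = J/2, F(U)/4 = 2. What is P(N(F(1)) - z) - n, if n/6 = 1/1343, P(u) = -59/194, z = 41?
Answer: -80401/260542 ≈ -0.30859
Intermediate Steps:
F(U) = 8 (F(U) = 4*2 = 8)
N(J) = J/2 (N(J) = J*(½) = J/2)
P(u) = -59/194 (P(u) = -59*1/194 = -59/194)
n = 6/1343 ≈ 0.0044676
P(N(F(1)) - z) - n = -59/194 - 1*6/1343 = -59/194 - 6/1343 = -80401/260542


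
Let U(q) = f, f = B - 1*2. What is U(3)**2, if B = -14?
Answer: 256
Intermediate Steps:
f = -16 (f = -14 - 1*2 = -14 - 2 = -16)
U(q) = -16
U(3)**2 = (-16)**2 = 256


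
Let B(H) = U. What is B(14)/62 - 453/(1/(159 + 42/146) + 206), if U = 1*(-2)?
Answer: -165687445/74258671 ≈ -2.2312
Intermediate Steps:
U = -2
B(H) = -2
B(14)/62 - 453/(1/(159 + 42/146) + 206) = -2/62 - 453/(1/(159 + 42/146) + 206) = -2*1/62 - 453/(1/(159 + 42*(1/146)) + 206) = -1/31 - 453/(1/(159 + 21/73) + 206) = -1/31 - 453/(1/(11628/73) + 206) = -1/31 - 453/(73/11628 + 206) = -1/31 - 453/2395441/11628 = -1/31 - 453*11628/2395441 = -1/31 - 5267484/2395441 = -165687445/74258671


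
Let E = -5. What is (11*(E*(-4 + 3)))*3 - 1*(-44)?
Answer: 209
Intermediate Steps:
(11*(E*(-4 + 3)))*3 - 1*(-44) = (11*(-5*(-4 + 3)))*3 - 1*(-44) = (11*(-5*(-1)))*3 + 44 = (11*5)*3 + 44 = 55*3 + 44 = 165 + 44 = 209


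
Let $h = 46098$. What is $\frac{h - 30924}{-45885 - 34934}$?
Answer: $- \frac{15174}{80819} \approx -0.18775$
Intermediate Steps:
$\frac{h - 30924}{-45885 - 34934} = \frac{46098 - 30924}{-45885 - 34934} = \frac{15174}{-80819} = 15174 \left(- \frac{1}{80819}\right) = - \frac{15174}{80819}$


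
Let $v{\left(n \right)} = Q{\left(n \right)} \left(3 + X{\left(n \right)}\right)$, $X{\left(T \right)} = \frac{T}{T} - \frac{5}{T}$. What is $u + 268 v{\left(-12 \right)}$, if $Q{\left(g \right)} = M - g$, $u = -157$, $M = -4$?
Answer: $\frac{27937}{3} \approx 9312.3$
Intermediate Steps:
$X{\left(T \right)} = 1 - \frac{5}{T}$
$Q{\left(g \right)} = -4 - g$
$v{\left(n \right)} = \left(-4 - n\right) \left(3 + \frac{-5 + n}{n}\right)$
$u + 268 v{\left(-12 \right)} = -157 + 268 \left(-11 - -48 + \frac{20}{-12}\right) = -157 + 268 \left(-11 + 48 + 20 \left(- \frac{1}{12}\right)\right) = -157 + 268 \left(-11 + 48 - \frac{5}{3}\right) = -157 + 268 \cdot \frac{106}{3} = -157 + \frac{28408}{3} = \frac{27937}{3}$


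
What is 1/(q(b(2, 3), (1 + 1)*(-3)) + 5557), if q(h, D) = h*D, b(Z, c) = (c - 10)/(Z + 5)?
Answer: 1/5563 ≈ 0.00017976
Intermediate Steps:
b(Z, c) = (-10 + c)/(5 + Z)
q(h, D) = D*h
1/(q(b(2, 3), (1 + 1)*(-3)) + 5557) = 1/(((1 + 1)*(-3))*((-10 + 3)/(5 + 2)) + 5557) = 1/((2*(-3))*(-7/7) + 5557) = 1/(-6*(-7)/7 + 5557) = 1/(-6*(-1) + 5557) = 1/(6 + 5557) = 1/5563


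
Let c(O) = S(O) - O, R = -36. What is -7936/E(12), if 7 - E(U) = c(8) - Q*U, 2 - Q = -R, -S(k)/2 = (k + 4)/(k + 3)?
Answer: 87296/4299 ≈ 20.306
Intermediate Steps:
S(k) = -2*(4 + k)/(3 + k) (S(k) = -2*(k + 4)/(k + 3) = -2*(4 + k)/(3 + k))
Q = -34 (Q = 2 - (-1)*(-36) = 2 - 1*36 = 2 - 36 = -34)
c(O) = -O + 2*(-4 - O)/(3 + O) (c(O) = 2*(-4 - O)/(3 + O) - O = -O + 2*(-4 - O)/(3 + O))
E(U) = 189/11 - 34*U (E(U) = 7 - ((-8 - 1*8² - 5*8)/(3 + 8) - (-34)*U) = 7 - ((-8 - 1*64 - 40)/11 + 34*U) = 7 - ((-8 - 64 - 40)/11 + 34*U) = 7 - ((1/11)*(-112) + 34*U) = 7 - (-112/11 + 34*U) = 7 + (112/11 - 34*U) = 189/11 - 34*U)
-7936/E(12) = -7936/(189/11 - 34*12) = -7936/(189/11 - 408) = -7936/(-4299/11) = -7936*(-11/4299) = 87296/4299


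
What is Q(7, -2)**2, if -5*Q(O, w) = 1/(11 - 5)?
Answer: 1/900 ≈ 0.0011111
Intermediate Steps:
Q(O, w) = -1/30 (Q(O, w) = -1/(5*(11 - 5)) = -1/5/6 = -1/5*1/6 = -1/30)
Q(7, -2)**2 = (-1/30)**2 = 1/900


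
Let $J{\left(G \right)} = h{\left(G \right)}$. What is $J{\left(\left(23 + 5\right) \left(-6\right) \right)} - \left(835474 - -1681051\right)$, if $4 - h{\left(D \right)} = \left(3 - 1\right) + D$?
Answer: $-2516355$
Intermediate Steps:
$h{\left(D \right)} = 2 - D$ ($h{\left(D \right)} = 4 - \left(\left(3 - 1\right) + D\right) = 4 - \left(2 + D\right) = 2 - D$)
$J{\left(G \right)} = 2 - G$
$J{\left(\left(23 + 5\right) \left(-6\right) \right)} - \left(835474 - -1681051\right) = \left(2 - \left(23 + 5\right) \left(-6\right)\right) - \left(835474 - -1681051\right) = \left(2 - 28 \left(-6\right)\right) - \left(835474 + 1681051\right) = \left(2 - -168\right) - 2516525 = \left(2 + 168\right) - 2516525 = 170 - 2516525 = -2516355$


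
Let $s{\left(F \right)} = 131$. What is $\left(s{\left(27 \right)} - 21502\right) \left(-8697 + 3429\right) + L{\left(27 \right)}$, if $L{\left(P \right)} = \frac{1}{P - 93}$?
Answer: $\frac{7430440247}{66} \approx 1.1258 \cdot 10^{8}$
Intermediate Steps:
$L{\left(P \right)} = \frac{1}{-93 + P}$
$\left(s{\left(27 \right)} - 21502\right) \left(-8697 + 3429\right) + L{\left(27 \right)} = \left(131 - 21502\right) \left(-8697 + 3429\right) + \frac{1}{-93 + 27} = \left(-21371\right) \left(-5268\right) + \frac{1}{-66} = 112582428 - \frac{1}{66} = \frac{7430440247}{66}$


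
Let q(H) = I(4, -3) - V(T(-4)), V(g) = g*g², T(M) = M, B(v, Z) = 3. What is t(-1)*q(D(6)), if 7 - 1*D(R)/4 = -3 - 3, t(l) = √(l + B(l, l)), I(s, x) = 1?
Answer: 65*√2 ≈ 91.924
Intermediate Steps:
V(g) = g³
t(l) = √(3 + l) (t(l) = √(l + 3) = √(3 + l))
D(R) = 52 (D(R) = 28 - 4*(-3 - 3) = 28 - 4*(-6) = 28 + 24 = 52)
q(H) = 65 (q(H) = 1 - 1*(-4)³ = 1 - 1*(-64) = 1 + 64 = 65)
t(-1)*q(D(6)) = √(3 - 1)*65 = √2*65 = 65*√2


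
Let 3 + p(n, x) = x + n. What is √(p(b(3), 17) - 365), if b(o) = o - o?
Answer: 3*I*√39 ≈ 18.735*I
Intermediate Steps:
b(o) = 0
p(n, x) = -3 + n + x (p(n, x) = -3 + (x + n) = -3 + (n + x) = -3 + n + x)
√(p(b(3), 17) - 365) = √((-3 + 0 + 17) - 365) = √(14 - 365) = √(-351) = 3*I*√39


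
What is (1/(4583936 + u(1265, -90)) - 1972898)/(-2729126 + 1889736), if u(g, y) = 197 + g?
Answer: 9046522543403/3848937227220 ≈ 2.3504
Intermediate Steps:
(1/(4583936 + u(1265, -90)) - 1972898)/(-2729126 + 1889736) = (1/(4583936 + (197 + 1265)) - 1972898)/(-2729126 + 1889736) = (1/(4583936 + 1462) - 1972898)/(-839390) = (1/4585398 - 1972898)*(-1/839390) = -9046522543403/4585398*(-1/839390) = 9046522543403/3848937227220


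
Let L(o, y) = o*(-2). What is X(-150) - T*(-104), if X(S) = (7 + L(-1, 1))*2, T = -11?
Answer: -1126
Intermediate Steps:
L(o, y) = -2*o
X(S) = 18 (X(S) = (7 - 2*(-1))*2 = (7 + 2)*2 = 9*2 = 18)
X(-150) - T*(-104) = 18 - (-11)*(-104) = 18 - 1*1144 = 18 - 1144 = -1126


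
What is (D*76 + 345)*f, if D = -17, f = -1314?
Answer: 1244358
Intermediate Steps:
(D*76 + 345)*f = (-17*76 + 345)*(-1314) = (-1292 + 345)*(-1314) = -947*(-1314) = 1244358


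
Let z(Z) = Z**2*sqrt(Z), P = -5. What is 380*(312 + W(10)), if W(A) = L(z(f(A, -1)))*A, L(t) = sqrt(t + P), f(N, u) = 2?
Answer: 118560 + 3800*sqrt(-5 + 4*sqrt(2)) ≈ 1.2164e+5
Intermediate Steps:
z(Z) = Z**(5/2)
L(t) = sqrt(-5 + t) (L(t) = sqrt(t - 5) = sqrt(-5 + t))
W(A) = A*sqrt(-5 + 4*sqrt(2)) (W(A) = sqrt(-5 + 2**(5/2))*A = sqrt(-5 + 4*sqrt(2))*A = A*sqrt(-5 + 4*sqrt(2)))
380*(312 + W(10)) = 380*(312 + 10*sqrt(-5 + 4*sqrt(2))) = 118560 + 3800*sqrt(-5 + 4*sqrt(2))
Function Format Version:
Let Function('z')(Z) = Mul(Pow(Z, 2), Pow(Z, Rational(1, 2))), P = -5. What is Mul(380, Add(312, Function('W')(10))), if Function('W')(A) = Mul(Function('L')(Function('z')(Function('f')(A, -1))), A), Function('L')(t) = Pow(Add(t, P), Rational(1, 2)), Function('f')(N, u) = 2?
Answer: Add(118560, Mul(3800, Pow(Add(-5, Mul(4, Pow(2, Rational(1, 2)))), Rational(1, 2)))) ≈ 1.2164e+5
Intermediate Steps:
Function('z')(Z) = Pow(Z, Rational(5, 2))
Function('L')(t) = Pow(Add(-5, t), Rational(1, 2)) (Function('L')(t) = Pow(Add(t, -5), Rational(1, 2)) = Pow(Add(-5, t), Rational(1, 2)))
Function('W')(A) = Mul(A, Pow(Add(-5, Mul(4, Pow(2, Rational(1, 2)))), Rational(1, 2))) (Function('W')(A) = Mul(Pow(Add(-5, Pow(2, Rational(5, 2))), Rational(1, 2)), A) = Mul(Pow(Add(-5, Mul(4, Pow(2, Rational(1, 2)))), Rational(1, 2)), A) = Mul(A, Pow(Add(-5, Mul(4, Pow(2, Rational(1, 2)))), Rational(1, 2))))
Mul(380, Add(312, Function('W')(10))) = Mul(380, Add(312, Mul(10, Pow(Add(-5, Mul(4, Pow(2, Rational(1, 2)))), Rational(1, 2))))) = Add(118560, Mul(3800, Pow(Add(-5, Mul(4, Pow(2, Rational(1, 2)))), Rational(1, 2))))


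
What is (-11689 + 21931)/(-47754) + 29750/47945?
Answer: 10329209/25439617 ≈ 0.40603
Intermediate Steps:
(-11689 + 21931)/(-47754) + 29750/47945 = 10242*(-1/47754) + 29750*(1/47945) = -569/2653 + 5950/9589 = 10329209/25439617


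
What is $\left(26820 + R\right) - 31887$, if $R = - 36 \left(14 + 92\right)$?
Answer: $-8883$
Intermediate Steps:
$R = -3816$ ($R = \left(-36\right) 106 = -3816$)
$\left(26820 + R\right) - 31887 = \left(26820 - 3816\right) - 31887 = 23004 - 31887 = -8883$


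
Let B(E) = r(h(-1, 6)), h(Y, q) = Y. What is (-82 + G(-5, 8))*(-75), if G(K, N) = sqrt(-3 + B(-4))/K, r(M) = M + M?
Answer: 6150 + 15*I*sqrt(5) ≈ 6150.0 + 33.541*I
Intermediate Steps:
r(M) = 2*M
B(E) = -2 (B(E) = 2*(-1) = -2)
G(K, N) = I*sqrt(5)/K (G(K, N) = sqrt(-3 - 2)/K = sqrt(-5)/K = (I*sqrt(5))/K = I*sqrt(5)/K)
(-82 + G(-5, 8))*(-75) = (-82 + I*sqrt(5)/(-5))*(-75) = (-82 + I*sqrt(5)*(-1/5))*(-75) = (-82 - I*sqrt(5)/5)*(-75) = 6150 + 15*I*sqrt(5)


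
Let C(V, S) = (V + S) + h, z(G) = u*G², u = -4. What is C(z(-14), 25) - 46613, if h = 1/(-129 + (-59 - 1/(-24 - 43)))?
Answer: -596650407/12595 ≈ -47372.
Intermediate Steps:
z(G) = -4*G²
h = -67/12595 (h = 1/(-129 + (-59 - 1/(-67))) = 1/(-129 + (-59 - 1*(-1/67))) = 1/(-129 + (-59 + 1/67)) = 1/(-129 - 3952/67) = 1/(-12595/67) = -67/12595 ≈ -0.0053196)
C(V, S) = -67/12595 + S + V (C(V, S) = (V + S) - 67/12595 = (S + V) - 67/12595 = -67/12595 + S + V)
C(z(-14), 25) - 46613 = (-67/12595 + 25 - 4*(-14)²) - 46613 = (-67/12595 + 25 - 4*196) - 46613 = (-67/12595 + 25 - 784) - 46613 = -9559672/12595 - 46613 = -596650407/12595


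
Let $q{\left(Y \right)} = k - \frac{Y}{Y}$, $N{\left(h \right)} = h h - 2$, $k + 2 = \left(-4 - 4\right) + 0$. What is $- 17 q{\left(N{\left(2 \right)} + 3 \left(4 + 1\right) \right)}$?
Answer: $187$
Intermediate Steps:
$k = -10$ ($k = -2 + \left(\left(-4 - 4\right) + 0\right) = -2 + \left(-8 + 0\right) = -2 - 8 = -10$)
$N{\left(h \right)} = -2 + h^{2}$ ($N{\left(h \right)} = h^{2} - 2 = -2 + h^{2}$)
$q{\left(Y \right)} = -11$ ($q{\left(Y \right)} = -10 - \frac{Y}{Y} = -10 - 1 = -11$)
$- 17 q{\left(N{\left(2 \right)} + 3 \left(4 + 1\right) \right)} = \left(-17\right) \left(-11\right) = 187$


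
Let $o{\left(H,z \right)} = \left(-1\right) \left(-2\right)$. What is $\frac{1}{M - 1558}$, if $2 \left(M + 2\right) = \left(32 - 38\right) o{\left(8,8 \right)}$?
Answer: $- \frac{1}{1566} \approx -0.00063857$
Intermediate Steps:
$o{\left(H,z \right)} = 2$
$M = -8$ ($M = -2 + \frac{\left(32 - 38\right) 2}{2} = -2 + \frac{\left(-6\right) 2}{2} = -2 + \frac{1}{2} \left(-12\right) = -2 - 6 = -8$)
$\frac{1}{M - 1558} = \frac{1}{-8 - 1558} = \frac{1}{-1566} = - \frac{1}{1566}$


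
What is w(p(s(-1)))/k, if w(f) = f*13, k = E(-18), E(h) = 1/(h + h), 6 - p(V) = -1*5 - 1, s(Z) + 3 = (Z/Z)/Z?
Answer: -5616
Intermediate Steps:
s(Z) = -3 + 1/Z (s(Z) = -3 + (Z/Z)/Z = -3 + 1/Z)
p(V) = 12 (p(V) = 6 - (-1*5 - 1) = 6 - (-5 - 1) = 6 - 1*(-6) = 6 + 6 = 12)
E(h) = 1/(2*h)
k = -1/36 (k = (½)/(-18) = (½)*(-1/18) = -1/36 ≈ -0.027778)
w(f) = 13*f
w(p(s(-1)))/k = (13*12)/(-1/36) = 156*(-36) = -5616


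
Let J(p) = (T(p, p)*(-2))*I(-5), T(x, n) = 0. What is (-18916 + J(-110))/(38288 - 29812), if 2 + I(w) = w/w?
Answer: -4729/2119 ≈ -2.2317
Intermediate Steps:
I(w) = -1 (I(w) = -2 + w/w = -2 + 1 = -1)
J(p) = 0 (J(p) = (0*(-2))*(-1) = 0*(-1) = 0)
(-18916 + J(-110))/(38288 - 29812) = (-18916 + 0)/(38288 - 29812) = -18916/8476 = -18916*1/8476 = -4729/2119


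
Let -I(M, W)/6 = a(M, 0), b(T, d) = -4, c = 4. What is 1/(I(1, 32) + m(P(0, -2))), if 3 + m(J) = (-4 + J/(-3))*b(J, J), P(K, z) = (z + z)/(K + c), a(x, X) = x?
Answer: 3/17 ≈ 0.17647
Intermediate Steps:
P(K, z) = 2*z/(4 + K) (P(K, z) = (z + z)/(K + 4) = (2*z)/(4 + K) = 2*z/(4 + K))
I(M, W) = -6*M
m(J) = 13 + 4*J/3 (m(J) = -3 + (-4 + J/(-3))*(-4) = -3 + (-4 + J*(-⅓))*(-4) = -3 + (-4 - J/3)*(-4) = -3 + (16 + 4*J/3) = 13 + 4*J/3)
1/(I(1, 32) + m(P(0, -2))) = 1/(-6*1 + (13 + 4*(2*(-2)/(4 + 0))/3)) = 1/(-6 + (13 + 4*(2*(-2)/4)/3)) = 1/(-6 + (13 + 4*(2*(-2)*(¼))/3)) = 1/(-6 + (13 + (4/3)*(-1))) = 1/(-6 + (13 - 4/3)) = 1/(-6 + 35/3) = 1/(17/3) = 3/17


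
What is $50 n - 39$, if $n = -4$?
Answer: $-239$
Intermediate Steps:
$50 n - 39 = 50 \left(-4\right) - 39 = -200 - 39 = -239$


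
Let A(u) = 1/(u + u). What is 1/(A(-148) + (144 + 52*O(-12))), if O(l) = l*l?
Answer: 296/2259071 ≈ 0.00013103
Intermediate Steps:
A(u) = 1/(2*u)
O(l) = l²
1/(A(-148) + (144 + 52*O(-12))) = 1/((½)/(-148) + (144 + 52*(-12)²)) = 1/((½)*(-1/148) + (144 + 52*144)) = 1/(-1/296 + (144 + 7488)) = 1/(-1/296 + 7632) = 1/(2259071/296) = 296/2259071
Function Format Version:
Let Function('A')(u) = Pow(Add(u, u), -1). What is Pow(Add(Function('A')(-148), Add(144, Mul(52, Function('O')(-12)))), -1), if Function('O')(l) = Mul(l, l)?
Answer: Rational(296, 2259071) ≈ 0.00013103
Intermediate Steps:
Function('A')(u) = Mul(Rational(1, 2), Pow(u, -1)) (Function('A')(u) = Pow(Mul(2, u), -1) = Mul(Rational(1, 2), Pow(u, -1)))
Function('O')(l) = Pow(l, 2)
Pow(Add(Function('A')(-148), Add(144, Mul(52, Function('O')(-12)))), -1) = Pow(Add(Mul(Rational(1, 2), Pow(-148, -1)), Add(144, Mul(52, Pow(-12, 2)))), -1) = Pow(Add(Mul(Rational(1, 2), Rational(-1, 148)), Add(144, Mul(52, 144))), -1) = Pow(Add(Rational(-1, 296), Add(144, 7488)), -1) = Pow(Add(Rational(-1, 296), 7632), -1) = Pow(Rational(2259071, 296), -1) = Rational(296, 2259071)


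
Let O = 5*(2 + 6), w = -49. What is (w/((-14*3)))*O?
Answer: 140/3 ≈ 46.667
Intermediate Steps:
O = 40 (O = 5*8 = 40)
(w/((-14*3)))*O = -49/((-14*3))*40 = -49/(-42)*40 = -49*(-1/42)*40 = (7/6)*40 = 140/3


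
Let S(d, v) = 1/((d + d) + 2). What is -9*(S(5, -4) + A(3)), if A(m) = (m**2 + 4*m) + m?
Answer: -867/4 ≈ -216.75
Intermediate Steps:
A(m) = m**2 + 5*m
S(d, v) = 1/(2 + 2*d) (S(d, v) = 1/(2*d + 2) = 1/(2 + 2*d))
-9*(S(5, -4) + A(3)) = -9*(1/(2*(1 + 5)) + 3*(5 + 3)) = -9*((1/2)/6 + 3*8) = -9*((1/2)*(1/6) + 24) = -9*(1/12 + 24) = -9*289/12 = -867/4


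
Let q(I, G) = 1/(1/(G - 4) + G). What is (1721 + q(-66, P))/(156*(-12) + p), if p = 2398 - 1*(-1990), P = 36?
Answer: 1984345/2900948 ≈ 0.68403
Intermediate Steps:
p = 4388 (p = 2398 + 1990 = 4388)
q(I, G) = 1/(G + 1/(-4 + G)) (q(I, G) = 1/(1/(-4 + G) + G) = 1/(G + 1/(-4 + G)))
(1721 + q(-66, P))/(156*(-12) + p) = (1721 + (-4 + 36)/(1 + 36² - 4*36))/(156*(-12) + 4388) = (1721 + 32/(1 + 1296 - 144))/(-1872 + 4388) = (1721 + 32/1153)/2516 = (1721 + (1/1153)*32)*(1/2516) = (1721 + 32/1153)*(1/2516) = (1984345/1153)*(1/2516) = 1984345/2900948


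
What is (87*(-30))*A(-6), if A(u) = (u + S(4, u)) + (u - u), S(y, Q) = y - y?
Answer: 15660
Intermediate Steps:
S(y, Q) = 0
A(u) = u (A(u) = (u + 0) + (u - u) = u + 0 = u)
(87*(-30))*A(-6) = (87*(-30))*(-6) = -2610*(-6) = 15660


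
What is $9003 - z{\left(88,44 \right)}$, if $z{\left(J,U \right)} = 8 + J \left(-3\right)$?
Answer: $9259$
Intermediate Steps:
$z{\left(J,U \right)} = 8 - 3 J$
$9003 - z{\left(88,44 \right)} = 9003 - \left(8 - 264\right) = 9003 - -256 = 9003 + 256 = 9259$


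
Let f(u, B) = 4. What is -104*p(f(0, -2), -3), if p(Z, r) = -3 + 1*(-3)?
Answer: 624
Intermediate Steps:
p(Z, r) = -6 (p(Z, r) = -3 - 3 = -6)
-104*p(f(0, -2), -3) = -104*(-6) = 624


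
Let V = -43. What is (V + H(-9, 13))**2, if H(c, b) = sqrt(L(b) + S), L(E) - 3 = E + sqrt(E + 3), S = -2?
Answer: 1867 - 258*sqrt(2) ≈ 1502.1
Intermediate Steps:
L(E) = 3 + E + sqrt(3 + E) (L(E) = 3 + (E + sqrt(E + 3)) = 3 + (E + sqrt(3 + E)) = 3 + E + sqrt(3 + E))
H(c, b) = sqrt(1 + b + sqrt(3 + b)) (H(c, b) = sqrt((3 + b + sqrt(3 + b)) - 2) = sqrt(1 + b + sqrt(3 + b)))
(V + H(-9, 13))**2 = (-43 + sqrt(1 + 13 + sqrt(3 + 13)))**2 = (-43 + sqrt(1 + 13 + sqrt(16)))**2 = (-43 + sqrt(1 + 13 + 4))**2 = (-43 + sqrt(18))**2 = (-43 + 3*sqrt(2))**2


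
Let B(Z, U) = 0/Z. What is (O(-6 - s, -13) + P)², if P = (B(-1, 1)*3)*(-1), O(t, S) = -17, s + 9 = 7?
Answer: 289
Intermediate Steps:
s = -2 (s = -9 + 7 = -2)
B(Z, U) = 0
P = 0 (P = (0*3)*(-1) = 0*(-1) = 0)
(O(-6 - s, -13) + P)² = (-17 + 0)² = (-17)² = 289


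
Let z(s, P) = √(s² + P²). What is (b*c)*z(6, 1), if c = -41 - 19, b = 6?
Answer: -360*√37 ≈ -2189.8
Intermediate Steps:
c = -60
z(s, P) = √(P² + s²)
(b*c)*z(6, 1) = (6*(-60))*√(1² + 6²) = -360*√(1 + 36) = -360*√37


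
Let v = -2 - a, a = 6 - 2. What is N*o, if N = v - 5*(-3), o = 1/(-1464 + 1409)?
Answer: -9/55 ≈ -0.16364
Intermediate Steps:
a = 4
v = -6 (v = -2 - 1*4 = -2 - 4 = -6)
o = -1/55 (o = 1/(-55) = -1/55 ≈ -0.018182)
N = 9 (N = -6 - 5*(-3) = -6 + 15 = 9)
N*o = 9*(-1/55) = -9/55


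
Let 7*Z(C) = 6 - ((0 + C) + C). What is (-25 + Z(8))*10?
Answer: -1850/7 ≈ -264.29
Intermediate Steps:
Z(C) = 6/7 - 2*C/7 (Z(C) = (6 - ((0 + C) + C))/7 = (6 - (C + C))/7 = (6 - 2*C)/7 = 6/7 - 2*C/7)
(-25 + Z(8))*10 = (-25 + (6/7 - 2/7*8))*10 = (-25 + (6/7 - 16/7))*10 = (-25 - 10/7)*10 = -185/7*10 = -1850/7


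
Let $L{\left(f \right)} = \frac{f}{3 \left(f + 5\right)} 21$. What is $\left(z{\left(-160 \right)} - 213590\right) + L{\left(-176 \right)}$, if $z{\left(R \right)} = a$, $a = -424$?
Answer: $- \frac{36595162}{171} \approx -2.1401 \cdot 10^{5}$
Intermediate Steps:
$z{\left(R \right)} = -424$
$L{\left(f \right)} = \frac{21 f}{15 + 3 f}$ ($L{\left(f \right)} = \frac{f}{3 \left(5 + f\right)} 21 = \frac{f}{15 + 3 f} 21 = \frac{21 f}{15 + 3 f}$)
$\left(z{\left(-160 \right)} - 213590\right) + L{\left(-176 \right)} = \left(-424 - 213590\right) + 7 \left(-176\right) \frac{1}{5 - 176} = -214014 + 7 \left(-176\right) \frac{1}{-171} = -214014 + 7 \left(-176\right) \left(- \frac{1}{171}\right) = -214014 + \frac{1232}{171} = - \frac{36595162}{171}$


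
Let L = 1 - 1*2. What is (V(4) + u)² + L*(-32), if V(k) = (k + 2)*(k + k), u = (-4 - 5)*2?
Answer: 932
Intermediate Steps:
u = -18 (u = -9*2 = -18)
L = -1 (L = 1 - 2 = -1)
V(k) = 2*k*(2 + k) (V(k) = (2 + k)*(2*k) = 2*k*(2 + k))
(V(4) + u)² + L*(-32) = (2*4*(2 + 4) - 18)² - 1*(-32) = (2*4*6 - 18)² + 32 = (48 - 18)² + 32 = 30² + 32 = 900 + 32 = 932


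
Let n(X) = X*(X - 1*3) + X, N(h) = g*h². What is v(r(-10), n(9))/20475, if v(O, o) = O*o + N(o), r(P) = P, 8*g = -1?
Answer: -11/200 ≈ -0.055000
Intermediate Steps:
g = -⅛ (g = (⅛)*(-1) = -⅛ ≈ -0.12500)
N(h) = -h²/8
n(X) = X + X*(-3 + X) (n(X) = X*(X - 3) + X = X*(-3 + X) + X = X + X*(-3 + X))
v(O, o) = -o²/8 + O*o (v(O, o) = O*o - o²/8 = -o²/8 + O*o)
v(r(-10), n(9))/20475 = ((9*(-2 + 9))*(-9*(-2 + 9) + 8*(-10))/8)/20475 = ((9*7)*(-9*7 - 80)/8)*(1/20475) = ((⅛)*63*(-1*63 - 80))*(1/20475) = ((⅛)*63*(-63 - 80))*(1/20475) = ((⅛)*63*(-143))*(1/20475) = -9009/8*1/20475 = -11/200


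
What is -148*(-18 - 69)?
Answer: 12876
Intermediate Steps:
-148*(-18 - 69) = -148*(-87) = 12876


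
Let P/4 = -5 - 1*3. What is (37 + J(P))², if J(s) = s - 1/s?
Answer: 25921/1024 ≈ 25.313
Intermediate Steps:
P = -32 (P = 4*(-5 - 1*3) = 4*(-5 - 3) = 4*(-8) = -32)
(37 + J(P))² = (37 + (-32 - 1/(-32)))² = (37 + (-32 - 1*(-1/32)))² = (37 + (-32 + 1/32))² = (37 - 1023/32)² = (161/32)² = 25921/1024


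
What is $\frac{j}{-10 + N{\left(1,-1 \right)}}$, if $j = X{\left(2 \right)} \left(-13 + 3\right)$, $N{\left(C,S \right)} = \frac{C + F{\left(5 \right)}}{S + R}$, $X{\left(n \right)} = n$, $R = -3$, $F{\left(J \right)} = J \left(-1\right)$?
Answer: $\frac{20}{9} \approx 2.2222$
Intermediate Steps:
$F{\left(J \right)} = - J$
$N{\left(C,S \right)} = \frac{-5 + C}{-3 + S}$ ($N{\left(C,S \right)} = \frac{C - 5}{S - 3} = \frac{C - 5}{-3 + S} = \frac{-5 + C}{-3 + S}$)
$j = -20$ ($j = 2 \left(-13 + 3\right) = 2 \left(-10\right) = -20$)
$\frac{j}{-10 + N{\left(1,-1 \right)}} = \frac{1}{-10 + \frac{-5 + 1}{-3 - 1}} \left(-20\right) = \frac{1}{-10 + \frac{1}{-4} \left(-4\right)} \left(-20\right) = \frac{1}{-10 - -1} \left(-20\right) = \frac{1}{-10 + 1} \left(-20\right) = \frac{1}{-9} \left(-20\right) = \left(- \frac{1}{9}\right) \left(-20\right) = \frac{20}{9}$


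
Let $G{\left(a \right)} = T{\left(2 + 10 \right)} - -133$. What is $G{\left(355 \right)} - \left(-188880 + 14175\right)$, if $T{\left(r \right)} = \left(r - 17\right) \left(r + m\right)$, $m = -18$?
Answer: $174868$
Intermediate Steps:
$T{\left(r \right)} = \left(-18 + r\right) \left(-17 + r\right)$ ($T{\left(r \right)} = \left(r - 17\right) \left(r - 18\right) = \left(-17 + r\right) \left(-18 + r\right) = \left(-18 + r\right) \left(-17 + r\right)$)
$G{\left(a \right)} = 163$ ($G{\left(a \right)} = \left(306 + \left(2 + 10\right)^{2} - 35 \left(2 + 10\right)\right) - -133 = \left(306 + 12^{2} - 420\right) + 133 = \left(306 + 144 - 420\right) + 133 = 30 + 133 = 163$)
$G{\left(355 \right)} - \left(-188880 + 14175\right) = 163 - \left(-188880 + 14175\right) = 163 - -174705 = 163 + 174705 = 174868$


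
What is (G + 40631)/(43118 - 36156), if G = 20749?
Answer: 30690/3481 ≈ 8.8164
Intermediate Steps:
(G + 40631)/(43118 - 36156) = (20749 + 40631)/(43118 - 36156) = 61380/6962 = 61380*(1/6962) = 30690/3481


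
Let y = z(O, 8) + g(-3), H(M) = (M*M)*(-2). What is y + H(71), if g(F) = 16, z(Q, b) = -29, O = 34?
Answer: -10095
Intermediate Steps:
H(M) = -2*M**2 (H(M) = M**2*(-2) = -2*M**2)
y = -13 (y = -29 + 16 = -13)
y + H(71) = -13 - 2*71**2 = -13 - 2*5041 = -13 - 10082 = -10095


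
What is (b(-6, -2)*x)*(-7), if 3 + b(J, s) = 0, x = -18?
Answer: -378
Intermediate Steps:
b(J, s) = -3 (b(J, s) = -3 + 0 = -3)
(b(-6, -2)*x)*(-7) = -3*(-18)*(-7) = 54*(-7) = -378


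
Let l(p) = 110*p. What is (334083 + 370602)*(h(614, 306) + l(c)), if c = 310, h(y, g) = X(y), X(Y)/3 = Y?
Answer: 25327788270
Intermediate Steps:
X(Y) = 3*Y
h(y, g) = 3*y
(334083 + 370602)*(h(614, 306) + l(c)) = (334083 + 370602)*(3*614 + 110*310) = 704685*(1842 + 34100) = 704685*35942 = 25327788270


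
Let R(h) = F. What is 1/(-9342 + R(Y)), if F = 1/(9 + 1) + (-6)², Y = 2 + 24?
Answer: -10/93059 ≈ -0.00010746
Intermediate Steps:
Y = 26
F = 361/10 (F = 1/10 + 36 = ⅒ + 36 = 361/10 ≈ 36.100)
R(h) = 361/10
1/(-9342 + R(Y)) = 1/(-9342 + 361/10) = 1/(-93059/10) = -10/93059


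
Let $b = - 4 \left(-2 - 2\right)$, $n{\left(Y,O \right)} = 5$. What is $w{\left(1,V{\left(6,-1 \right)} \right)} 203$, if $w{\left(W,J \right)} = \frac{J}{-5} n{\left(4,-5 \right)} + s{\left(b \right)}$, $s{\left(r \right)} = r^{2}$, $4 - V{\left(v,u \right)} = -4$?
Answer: $50344$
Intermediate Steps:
$V{\left(v,u \right)} = 8$ ($V{\left(v,u \right)} = 4 - -4 = 4 + 4 = 8$)
$b = 16$ ($b = \left(-4\right) \left(-4\right) = 16$)
$w{\left(W,J \right)} = 256 - J$ ($w{\left(W,J \right)} = \frac{J}{-5} \cdot 5 + 16^{2} = J \left(- \frac{1}{5}\right) 5 + 256 = - \frac{J}{5} \cdot 5 + 256 = - J + 256 = 256 - J$)
$w{\left(1,V{\left(6,-1 \right)} \right)} 203 = \left(256 - 8\right) 203 = 248 \cdot 203 = 50344$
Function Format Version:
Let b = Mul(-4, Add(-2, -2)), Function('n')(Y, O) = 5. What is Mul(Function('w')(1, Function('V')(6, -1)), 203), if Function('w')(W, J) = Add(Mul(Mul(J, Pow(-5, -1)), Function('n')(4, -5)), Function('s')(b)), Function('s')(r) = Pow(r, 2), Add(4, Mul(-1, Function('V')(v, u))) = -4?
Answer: 50344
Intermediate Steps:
Function('V')(v, u) = 8 (Function('V')(v, u) = Add(4, Mul(-1, -4)) = Add(4, 4) = 8)
b = 16 (b = Mul(-4, -4) = 16)
Function('w')(W, J) = Add(256, Mul(-1, J)) (Function('w')(W, J) = Add(Mul(Mul(J, Pow(-5, -1)), 5), Pow(16, 2)) = Add(Mul(Mul(J, Rational(-1, 5)), 5), 256) = Add(Mul(Mul(Rational(-1, 5), J), 5), 256) = Add(Mul(-1, J), 256) = Add(256, Mul(-1, J)))
Mul(Function('w')(1, Function('V')(6, -1)), 203) = Mul(Add(256, Mul(-1, 8)), 203) = Mul(Add(256, -8), 203) = Mul(248, 203) = 50344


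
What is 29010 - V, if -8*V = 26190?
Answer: 129135/4 ≈ 32284.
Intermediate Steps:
V = -13095/4 (V = -⅛*26190 = -13095/4 ≈ -3273.8)
29010 - V = 29010 - 1*(-13095/4) = 29010 + 13095/4 = 129135/4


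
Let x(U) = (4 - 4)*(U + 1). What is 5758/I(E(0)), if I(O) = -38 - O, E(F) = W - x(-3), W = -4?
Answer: -2879/17 ≈ -169.35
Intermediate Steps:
x(U) = 0 (x(U) = 0*(1 + U) = 0)
E(F) = -4 (E(F) = -4 - 1*0 = -4 + 0 = -4)
5758/I(E(0)) = 5758/(-38 - 1*(-4)) = 5758/(-38 + 4) = 5758/(-34) = 5758*(-1/34) = -2879/17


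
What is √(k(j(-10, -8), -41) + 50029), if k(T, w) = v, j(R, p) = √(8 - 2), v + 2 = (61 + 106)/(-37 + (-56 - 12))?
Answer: 2*√137882535/105 ≈ 223.66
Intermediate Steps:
v = -377/105 (v = -2 + (61 + 106)/(-37 + (-56 - 12)) = -2 + 167/(-37 - 68) = -2 + 167/(-105) = -2 + 167*(-1/105) = -2 - 167/105 = -377/105 ≈ -3.5905)
j(R, p) = √6
k(T, w) = -377/105
√(k(j(-10, -8), -41) + 50029) = √(-377/105 + 50029) = √(5252668/105) = 2*√137882535/105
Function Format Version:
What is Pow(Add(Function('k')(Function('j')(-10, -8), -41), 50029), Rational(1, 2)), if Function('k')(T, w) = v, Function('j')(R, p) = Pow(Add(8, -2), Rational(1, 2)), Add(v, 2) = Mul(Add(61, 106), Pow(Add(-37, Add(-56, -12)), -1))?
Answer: Mul(Rational(2, 105), Pow(137882535, Rational(1, 2))) ≈ 223.66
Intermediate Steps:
v = Rational(-377, 105) (v = Add(-2, Mul(Add(61, 106), Pow(Add(-37, Add(-56, -12)), -1))) = Add(-2, Mul(167, Pow(Add(-37, -68), -1))) = Add(-2, Mul(167, Pow(-105, -1))) = Add(-2, Mul(167, Rational(-1, 105))) = Add(-2, Rational(-167, 105)) = Rational(-377, 105) ≈ -3.5905)
Function('j')(R, p) = Pow(6, Rational(1, 2))
Function('k')(T, w) = Rational(-377, 105)
Pow(Add(Function('k')(Function('j')(-10, -8), -41), 50029), Rational(1, 2)) = Pow(Add(Rational(-377, 105), 50029), Rational(1, 2)) = Pow(Rational(5252668, 105), Rational(1, 2)) = Mul(Rational(2, 105), Pow(137882535, Rational(1, 2)))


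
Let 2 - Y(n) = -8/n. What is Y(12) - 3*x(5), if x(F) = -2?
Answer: 26/3 ≈ 8.6667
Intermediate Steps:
Y(n) = 2 + 8/n (Y(n) = 2 - (-8)/n = 2 + 8/n)
Y(12) - 3*x(5) = (2 + 8/12) - 3*(-2) = (2 + 8*(1/12)) + 6 = (2 + ⅔) + 6 = 8/3 + 6 = 26/3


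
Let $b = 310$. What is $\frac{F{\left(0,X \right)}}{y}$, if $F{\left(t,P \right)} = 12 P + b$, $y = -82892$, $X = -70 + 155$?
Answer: $- \frac{665}{41446} \approx -0.016045$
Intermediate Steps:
$X = 85$
$F{\left(t,P \right)} = 310 + 12 P$ ($F{\left(t,P \right)} = 12 P + 310 = 310 + 12 P$)
$\frac{F{\left(0,X \right)}}{y} = \frac{310 + 12 \cdot 85}{-82892} = \left(310 + 1020\right) \left(- \frac{1}{82892}\right) = 1330 \left(- \frac{1}{82892}\right) = - \frac{665}{41446}$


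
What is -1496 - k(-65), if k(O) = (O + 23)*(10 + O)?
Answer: -3806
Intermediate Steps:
k(O) = (10 + O)*(23 + O) (k(O) = (23 + O)*(10 + O) = (10 + O)*(23 + O))
-1496 - k(-65) = -1496 - (230 + (-65)² + 33*(-65)) = -1496 - (230 + 4225 - 2145) = -1496 - 1*2310 = -1496 - 2310 = -3806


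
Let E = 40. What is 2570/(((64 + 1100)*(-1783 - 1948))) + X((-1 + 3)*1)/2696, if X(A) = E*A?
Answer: 21281375/731775954 ≈ 0.029082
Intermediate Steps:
X(A) = 40*A
2570/(((64 + 1100)*(-1783 - 1948))) + X((-1 + 3)*1)/2696 = 2570/(((64 + 1100)*(-1783 - 1948))) + (40*((-1 + 3)*1))/2696 = 2570/((1164*(-3731))) + (40*(2*1))*(1/2696) = 2570/(-4342884) + (40*2)*(1/2696) = 2570*(-1/4342884) + 80*(1/2696) = -1285/2171442 + 10/337 = 21281375/731775954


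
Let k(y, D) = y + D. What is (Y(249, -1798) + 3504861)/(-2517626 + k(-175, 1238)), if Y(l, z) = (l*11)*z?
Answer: 1419861/2516563 ≈ 0.56421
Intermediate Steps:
Y(l, z) = 11*l*z (Y(l, z) = (11*l)*z = 11*l*z)
k(y, D) = D + y
(Y(249, -1798) + 3504861)/(-2517626 + k(-175, 1238)) = (11*249*(-1798) + 3504861)/(-2517626 + (1238 - 175)) = (-4924722 + 3504861)/(-2517626 + 1063) = -1419861/(-2516563) = -1419861*(-1/2516563) = 1419861/2516563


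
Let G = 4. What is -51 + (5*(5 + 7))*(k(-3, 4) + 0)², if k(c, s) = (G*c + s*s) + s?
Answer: 3789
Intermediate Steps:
k(c, s) = s + s² + 4*c (k(c, s) = (4*c + s*s) + s = (4*c + s²) + s = (s² + 4*c) + s = s + s² + 4*c)
-51 + (5*(5 + 7))*(k(-3, 4) + 0)² = -51 + (5*(5 + 7))*((4 + 4² + 4*(-3)) + 0)² = -51 + (5*12)*((4 + 16 - 12) + 0)² = -51 + 60*(8 + 0)² = -51 + 60*8² = -51 + 60*64 = -51 + 3840 = 3789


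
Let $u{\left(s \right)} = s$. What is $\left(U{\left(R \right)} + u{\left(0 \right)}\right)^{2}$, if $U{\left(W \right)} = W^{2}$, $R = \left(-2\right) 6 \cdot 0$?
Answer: $0$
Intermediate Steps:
$R = 0$ ($R = \left(-12\right) 0 = 0$)
$\left(U{\left(R \right)} + u{\left(0 \right)}\right)^{2} = \left(0^{2} + 0\right)^{2} = \left(0 + 0\right)^{2} = 0^{2} = 0$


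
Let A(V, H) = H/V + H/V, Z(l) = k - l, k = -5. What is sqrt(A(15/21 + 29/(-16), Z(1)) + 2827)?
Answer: sqrt(4770555)/41 ≈ 53.272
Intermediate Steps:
Z(l) = -5 - l
A(V, H) = 2*H/V
sqrt(A(15/21 + 29/(-16), Z(1)) + 2827) = sqrt(2*(-5 - 1*1)/(15/21 + 29/(-16)) + 2827) = sqrt(2*(-5 - 1)/(15*(1/21) + 29*(-1/16)) + 2827) = sqrt(2*(-6)/(5/7 - 29/16) + 2827) = sqrt(2*(-6)/(-123/112) + 2827) = sqrt(2*(-6)*(-112/123) + 2827) = sqrt(448/41 + 2827) = sqrt(116355/41) = sqrt(4770555)/41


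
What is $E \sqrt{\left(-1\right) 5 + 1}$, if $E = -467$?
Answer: $- 934 i \approx - 934.0 i$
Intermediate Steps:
$E \sqrt{\left(-1\right) 5 + 1} = - 467 \sqrt{\left(-1\right) 5 + 1} = - 467 \sqrt{-5 + 1} = - 467 \sqrt{-4} = - 467 \cdot 2 i = - 934 i$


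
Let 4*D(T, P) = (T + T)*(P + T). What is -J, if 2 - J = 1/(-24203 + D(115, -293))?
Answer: -68877/34438 ≈ -2.0000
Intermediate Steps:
D(T, P) = T*(P + T)/2 (D(T, P) = ((T + T)*(P + T))/4 = ((2*T)*(P + T))/4 = (2*T*(P + T))/4 = T*(P + T)/2)
J = 68877/34438 (J = 2 - 1/(-24203 + (½)*115*(-293 + 115)) = 2 - 1/(-24203 + (½)*115*(-178)) = 2 - 1/(-24203 - 10235) = 2 - 1/(-34438) = 2 - 1*(-1/34438) = 2 + 1/34438 = 68877/34438 ≈ 2.0000)
-J = -1*68877/34438 = -68877/34438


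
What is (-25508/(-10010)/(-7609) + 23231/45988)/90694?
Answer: 126302955349/22691160369197320 ≈ 5.5662e-6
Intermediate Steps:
(-25508/(-10010)/(-7609) + 23231/45988)/90694 = (-25508*(-1/10010)*(-1/7609) + 23231*(1/45988))*(1/90694) = ((1822/715)*(-1/7609) + 23231/45988)*(1/90694) = (-1822/5440435 + 23231/45988)*(1/90694) = (126302955349/250194724780)*(1/90694) = 126302955349/22691160369197320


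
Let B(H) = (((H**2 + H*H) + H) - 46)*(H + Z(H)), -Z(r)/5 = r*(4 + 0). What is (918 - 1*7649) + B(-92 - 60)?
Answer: 132870149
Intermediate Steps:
Z(r) = -20*r (Z(r) = -5*r*(4 + 0) = -5*r*4 = -20*r)
B(H) = -19*H*(-46 + H + 2*H**2) (B(H) = (((H**2 + H*H) + H) - 46)*(H - 20*H) = (((H**2 + H**2) + H) - 46)*(-19*H) = ((2*H**2 + H) - 46)*(-19*H) = ((H + 2*H**2) - 46)*(-19*H) = (-46 + H + 2*H**2)*(-19*H) = -19*H*(-46 + H + 2*H**2))
(918 - 1*7649) + B(-92 - 60) = (918 - 1*7649) + 19*(-92 - 60)*(46 - (-92 - 60) - 2*(-92 - 60)**2) = (918 - 7649) + 19*(-152)*(46 - 1*(-152) - 2*(-152)**2) = -6731 + 19*(-152)*(46 + 152 - 2*23104) = -6731 + 19*(-152)*(46 + 152 - 46208) = -6731 + 19*(-152)*(-46010) = -6731 + 132876880 = 132870149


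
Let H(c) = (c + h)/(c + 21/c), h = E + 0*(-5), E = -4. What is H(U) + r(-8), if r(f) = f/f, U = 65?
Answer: 8211/4246 ≈ 1.9338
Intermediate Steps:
h = -4 (h = -4 + 0*(-5) = -4 + 0 = -4)
H(c) = (-4 + c)/(c + 21/c) (H(c) = (c - 4)/(c + 21/c) = (-4 + c)/(c + 21/c))
r(f) = 1
H(U) + r(-8) = 65*(-4 + 65)/(21 + 65²) + 1 = 65*61/(21 + 4225) + 1 = 65*61/4246 + 1 = 65*(1/4246)*61 + 1 = 3965/4246 + 1 = 8211/4246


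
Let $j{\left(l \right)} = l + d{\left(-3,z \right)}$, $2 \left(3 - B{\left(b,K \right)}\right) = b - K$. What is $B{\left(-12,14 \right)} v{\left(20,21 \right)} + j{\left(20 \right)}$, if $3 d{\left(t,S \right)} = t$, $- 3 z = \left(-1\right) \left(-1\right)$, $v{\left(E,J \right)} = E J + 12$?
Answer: $6931$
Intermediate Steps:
$B{\left(b,K \right)} = 3 + \frac{K}{2} - \frac{b}{2}$ ($B{\left(b,K \right)} = 3 - \frac{b - K}{2} = 3 + \left(\frac{K}{2} - \frac{b}{2}\right) = 3 + \frac{K}{2} - \frac{b}{2}$)
$v{\left(E,J \right)} = 12 + E J$
$z = - \frac{1}{3}$ ($z = - \frac{\left(-1\right) \left(-1\right)}{3} = \left(- \frac{1}{3}\right) 1 = - \frac{1}{3} \approx -0.33333$)
$d{\left(t,S \right)} = \frac{t}{3}$
$j{\left(l \right)} = -1 + l$ ($j{\left(l \right)} = l + \frac{1}{3} \left(-3\right) = l - 1 = -1 + l$)
$B{\left(-12,14 \right)} v{\left(20,21 \right)} + j{\left(20 \right)} = \left(3 + \frac{1}{2} \cdot 14 - -6\right) \left(12 + 20 \cdot 21\right) + \left(-1 + 20\right) = \left(3 + 7 + 6\right) \left(12 + 420\right) + 19 = 16 \cdot 432 + 19 = 6912 + 19 = 6931$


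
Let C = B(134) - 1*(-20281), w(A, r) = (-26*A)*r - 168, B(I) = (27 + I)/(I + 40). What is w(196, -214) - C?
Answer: 186196369/174 ≈ 1.0701e+6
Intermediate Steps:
B(I) = (27 + I)/(40 + I)
w(A, r) = -168 - 26*A*r (w(A, r) = -26*A*r - 168 = -168 - 26*A*r)
C = 3529055/174 (C = (27 + 134)/(40 + 134) - 1*(-20281) = 161/174 + 20281 = 3529055/174 ≈ 20282.)
w(196, -214) - C = (-168 - 26*196*(-214)) - 1*3529055/174 = (-168 + 1090544) - 3529055/174 = 1090376 - 3529055/174 = 186196369/174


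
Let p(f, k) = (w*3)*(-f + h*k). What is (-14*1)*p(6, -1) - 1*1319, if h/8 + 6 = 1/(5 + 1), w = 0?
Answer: -1319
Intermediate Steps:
h = -140/3 (h = -48 + 8/(5 + 1) = -48 + 8/6 = -48 + 8*(⅙) = -48 + 4/3 = -140/3 ≈ -46.667)
p(f, k) = 0 (p(f, k) = (0*3)*(-f - 140*k/3) = 0*(-f - 140*k/3) = 0)
(-14*1)*p(6, -1) - 1*1319 = -14*1*0 - 1*1319 = -14*0 - 1319 = 0 - 1319 = -1319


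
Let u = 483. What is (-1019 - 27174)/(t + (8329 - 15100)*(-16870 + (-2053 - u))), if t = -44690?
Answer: -28193/131353336 ≈ -0.00021463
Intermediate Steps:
(-1019 - 27174)/(t + (8329 - 15100)*(-16870 + (-2053 - u))) = (-1019 - 27174)/(-44690 + (8329 - 15100)*(-16870 + (-2053 - 1*483))) = -28193/(-44690 - 6771*(-16870 + (-2053 - 483))) = -28193/(-44690 - 6771*(-16870 - 2536)) = -28193/(-44690 - 6771*(-19406)) = -28193/(-44690 + 131398026) = -28193/131353336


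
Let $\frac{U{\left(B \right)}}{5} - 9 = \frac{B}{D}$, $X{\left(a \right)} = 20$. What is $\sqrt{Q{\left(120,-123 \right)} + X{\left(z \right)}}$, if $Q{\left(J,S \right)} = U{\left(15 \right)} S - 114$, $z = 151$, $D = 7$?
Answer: $\frac{2 i \sqrt{85099}}{7} \approx 83.348 i$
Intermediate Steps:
$U{\left(B \right)} = 45 + \frac{5 B}{7}$ ($U{\left(B \right)} = 45 + 5 \frac{B}{7} = 45 + \frac{5 B}{7}$)
$Q{\left(J,S \right)} = -114 + \frac{390 S}{7}$ ($Q{\left(J,S \right)} = \left(45 + \frac{5}{7} \cdot 15\right) S - 114 = \left(45 + \frac{75}{7}\right) S - 114 = \frac{390 S}{7} - 114 = -114 + \frac{390 S}{7}$)
$\sqrt{Q{\left(120,-123 \right)} + X{\left(z \right)}} = \sqrt{\left(-114 + \frac{390}{7} \left(-123\right)\right) + 20} = \sqrt{\left(-114 - \frac{47970}{7}\right) + 20} = \sqrt{- \frac{48768}{7} + 20} = \sqrt{- \frac{48628}{7}} = \frac{2 i \sqrt{85099}}{7}$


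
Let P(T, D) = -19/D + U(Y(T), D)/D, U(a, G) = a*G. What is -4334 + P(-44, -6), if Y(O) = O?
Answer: -26249/6 ≈ -4374.8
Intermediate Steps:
U(a, G) = G*a
P(T, D) = T - 19/D (P(T, D) = -19/D + (D*T)/D = -19/D + T = T - 19/D)
-4334 + P(-44, -6) = -4334 + (-44 - 19/(-6)) = -4334 + (-44 - 19*(-1/6)) = -4334 + (-44 + 19/6) = -4334 - 245/6 = -26249/6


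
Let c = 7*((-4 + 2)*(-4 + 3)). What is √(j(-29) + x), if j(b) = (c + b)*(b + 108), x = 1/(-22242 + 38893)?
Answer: I*√328548107534/16651 ≈ 34.424*I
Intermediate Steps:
x = 1/16651 ≈ 6.0056e-5
c = 14 (c = 7*(-2*(-1)) = 7*2 = 14)
j(b) = (14 + b)*(108 + b) (j(b) = (14 + b)*(b + 108) = (14 + b)*(108 + b))
√(j(-29) + x) = √((1512 + (-29)² + 122*(-29)) + 1/16651) = √((1512 + 841 - 3538) + 1/16651) = √(-1185 + 1/16651) = √(-19731434/16651) = I*√328548107534/16651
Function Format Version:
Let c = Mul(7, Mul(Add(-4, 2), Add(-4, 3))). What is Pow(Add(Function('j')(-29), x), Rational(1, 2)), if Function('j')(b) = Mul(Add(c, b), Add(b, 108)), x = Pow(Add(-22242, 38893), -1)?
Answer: Mul(Rational(1, 16651), I, Pow(328548107534, Rational(1, 2))) ≈ Mul(34.424, I)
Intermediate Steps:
x = Rational(1, 16651) (x = Pow(16651, -1) = Rational(1, 16651) ≈ 6.0056e-5)
c = 14 (c = Mul(7, Mul(-2, -1)) = Mul(7, 2) = 14)
Function('j')(b) = Mul(Add(14, b), Add(108, b)) (Function('j')(b) = Mul(Add(14, b), Add(b, 108)) = Mul(Add(14, b), Add(108, b)))
Pow(Add(Function('j')(-29), x), Rational(1, 2)) = Pow(Add(Add(1512, Pow(-29, 2), Mul(122, -29)), Rational(1, 16651)), Rational(1, 2)) = Pow(Add(Add(1512, 841, -3538), Rational(1, 16651)), Rational(1, 2)) = Pow(Add(-1185, Rational(1, 16651)), Rational(1, 2)) = Pow(Rational(-19731434, 16651), Rational(1, 2)) = Mul(Rational(1, 16651), I, Pow(328548107534, Rational(1, 2)))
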